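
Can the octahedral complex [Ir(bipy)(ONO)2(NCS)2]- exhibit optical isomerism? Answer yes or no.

An octahedron has six vertices in three trans pairs; every non-trans pair is cis.
Each bipy is bidentate and must span two cis positions.
Working through the distinct placements yields 3 geometric isomers: ONO cis, NCS trans; ONO cis, NCS cis (chiral); ONO trans, NCS cis.
One of these lacks any improper symmetry element and so occurs as an enantiomeric pair, giving 3 + 1 = 4 stereoisomers in total.

yes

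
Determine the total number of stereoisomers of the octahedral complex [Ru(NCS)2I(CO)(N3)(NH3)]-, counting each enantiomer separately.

15

Systematic enumeration (placing each ligand type in turn and discarding arrangements equivalent by rotation or reflection) gives 9 geometric isomers.
Of these, 6 lack any improper symmetry element and so occur as enantiomeric pairs, giving 9 + 6 = 15 stereoisomers in total.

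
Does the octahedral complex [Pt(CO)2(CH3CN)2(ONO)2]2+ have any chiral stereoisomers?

yes

The six octahedral sites form three mutually perpendicular trans pairs.
The distinct arrangements are (5 in all): CO trans, CH3CN trans, ONO trans; CO cis, CH3CN trans, ONO cis; CO cis, CH3CN cis, ONO trans; CO cis, CH3CN cis, ONO cis (chiral); CO trans, CH3CN cis, ONO cis.
One of these lacks any improper symmetry element and so occurs as an enantiomeric pair, giving 5 + 1 = 6 stereoisomers in total.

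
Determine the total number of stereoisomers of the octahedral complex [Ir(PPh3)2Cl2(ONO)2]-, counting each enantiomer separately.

An octahedron has six vertices in three trans pairs; every non-trans pair is cis.
Systematic placement gives 5 geometric isomers: PPh3 trans, Cl trans, ONO trans; PPh3 cis, Cl trans, ONO cis; PPh3 trans, Cl cis, ONO cis; PPh3 cis, Cl cis, ONO cis (chiral); PPh3 cis, Cl cis, ONO trans.
One of these lacks any improper symmetry element and so occurs as an enantiomeric pair, giving 5 + 1 = 6 stereoisomers in total.

6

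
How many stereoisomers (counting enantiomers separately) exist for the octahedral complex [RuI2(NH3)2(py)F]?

There are 6 geometric isomers: I cis, NH3 cis (3 arrangements, 2 chiral); I cis, NH3 trans; I trans, NH3 cis; I trans, NH3 trans.
Of these, 2 lack any improper symmetry element and so occur as enantiomeric pairs, giving 6 + 2 = 8 stereoisomers in total.

8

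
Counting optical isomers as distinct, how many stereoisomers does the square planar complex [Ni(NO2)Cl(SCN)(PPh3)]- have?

3

A square has two trans pairs of vertices; adjacent vertices are cis.
Systematic placement gives 3 geometric isomers: (Cl/PPh3 trans, NO2/SCN trans); (Cl/SCN trans, NO2/PPh3 trans); (Cl/NO2 trans, PPh3/SCN trans).
Each arrangement has an internal mirror plane or centre of symmetry, so none is chiral.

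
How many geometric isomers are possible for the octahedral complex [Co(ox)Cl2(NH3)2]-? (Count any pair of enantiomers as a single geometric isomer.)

3

Each ox is bidentate and must span two cis positions.
The distinct arrangements are (3 in all): Cl trans, NH3 cis; Cl cis, NH3 cis (chiral); Cl cis, NH3 trans.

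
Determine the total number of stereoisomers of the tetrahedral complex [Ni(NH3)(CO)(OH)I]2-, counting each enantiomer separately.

All four vertices of a tetrahedron are equivalent and mutually adjacent, so cis/trans isomerism cannot arise.
Only one geometric arrangement is possible; it has no improper symmetry element, so it exists as a pair of enantiomers (2 stereoisomers).

2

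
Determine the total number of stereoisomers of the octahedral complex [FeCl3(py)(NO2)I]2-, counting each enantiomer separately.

The six octahedral sites form three mutually perpendicular trans pairs.
The distinct arrangements are (4 in all): Cl mer (3 arrangements); Cl fac (chiral).
One of these lacks any improper symmetry element and so occurs as an enantiomeric pair, giving 4 + 1 = 5 stereoisomers in total.

5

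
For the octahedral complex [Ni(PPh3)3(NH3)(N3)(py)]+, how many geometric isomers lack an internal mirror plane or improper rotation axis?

1

Systematic placement gives 4 geometric isomers: PPh3 mer (3 arrangements); PPh3 fac (chiral).
One of these lacks any improper symmetry element and so occurs as an enantiomeric pair, giving 4 + 1 = 5 stereoisomers in total.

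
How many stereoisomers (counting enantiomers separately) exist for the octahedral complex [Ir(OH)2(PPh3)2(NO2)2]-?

6

The six octahedral sites form three mutually perpendicular trans pairs.
Working through the distinct placements yields 5 geometric isomers: OH trans, PPh3 trans, NO2 trans; OH cis, PPh3 cis, NO2 trans; OH cis, PPh3 trans, NO2 cis; OH cis, PPh3 cis, NO2 cis (chiral); OH trans, PPh3 cis, NO2 cis.
One of these lacks any improper symmetry element and so occurs as an enantiomeric pair, giving 5 + 1 = 6 stereoisomers in total.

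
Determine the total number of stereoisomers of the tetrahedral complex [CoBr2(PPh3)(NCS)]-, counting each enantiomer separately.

In a tetrahedral complex all four positions are equivalent and every pair of ligands is adjacent — there is no cis/trans distinction.
Only one geometric arrangement is possible.

1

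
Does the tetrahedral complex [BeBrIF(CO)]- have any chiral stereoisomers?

yes

In a tetrahedral complex all four positions are equivalent and every pair of ligands is adjacent — there is no cis/trans distinction.
Only one geometric arrangement is possible; it has no improper symmetry element, so it exists as a pair of enantiomers (2 stereoisomers).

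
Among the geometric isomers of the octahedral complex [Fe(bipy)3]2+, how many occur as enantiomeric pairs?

1

An octahedron has six vertices in three trans pairs; every non-trans pair is cis.
Each bipy is bidentate and must span two cis positions.
Only one geometric arrangement is possible; it has no improper symmetry element, so it exists as a pair of enantiomers (2 stereoisomers).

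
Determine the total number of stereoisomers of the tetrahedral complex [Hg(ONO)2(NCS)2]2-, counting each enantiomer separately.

1

Only one geometric arrangement is possible.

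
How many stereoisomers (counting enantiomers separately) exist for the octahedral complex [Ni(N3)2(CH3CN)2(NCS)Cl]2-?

8

There are 6 geometric isomers: N3 cis, CH3CN trans; N3 trans, CH3CN trans; N3 cis, CH3CN cis (3 arrangements, 2 chiral); N3 trans, CH3CN cis.
Of these, 2 lack any improper symmetry element and so occur as enantiomeric pairs, giving 6 + 2 = 8 stereoisomers in total.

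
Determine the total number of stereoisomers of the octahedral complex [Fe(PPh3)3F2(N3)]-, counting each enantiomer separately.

An octahedron has six vertices in three trans pairs; every non-trans pair is cis.
Working through the distinct placements yields 3 geometric isomers: PPh3 mer, F trans; PPh3 mer, F cis; PPh3 fac, F cis.
Each arrangement has an internal mirror plane or centre of symmetry, so none is chiral.

3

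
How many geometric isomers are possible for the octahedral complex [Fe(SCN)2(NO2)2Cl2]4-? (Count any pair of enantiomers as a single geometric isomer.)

Working through the distinct placements yields 5 geometric isomers: SCN trans, NO2 trans, Cl trans; SCN cis, NO2 cis, Cl trans; SCN trans, NO2 cis, Cl cis; SCN cis, NO2 cis, Cl cis (chiral); SCN cis, NO2 trans, Cl cis.

5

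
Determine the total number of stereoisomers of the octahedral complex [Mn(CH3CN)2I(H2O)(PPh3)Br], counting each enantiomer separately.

15

In an octahedral complex each vertex has one trans partner and four cis neighbours.
Systematic enumeration (placing each ligand type in turn and discarding arrangements equivalent by rotation or reflection) gives 9 geometric isomers.
Of these, 6 lack any improper symmetry element and so occur as enantiomeric pairs, giving 9 + 6 = 15 stereoisomers in total.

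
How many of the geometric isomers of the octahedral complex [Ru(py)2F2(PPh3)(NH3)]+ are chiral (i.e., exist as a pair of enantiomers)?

2

An octahedron has six vertices in three trans pairs; every non-trans pair is cis.
The distinct arrangements are (6 in all): py trans, F trans; py cis, F trans; py trans, F cis; py cis, F cis (3 arrangements, 2 chiral).
Of these, 2 lack any improper symmetry element and so occur as enantiomeric pairs, giving 6 + 2 = 8 stereoisomers in total.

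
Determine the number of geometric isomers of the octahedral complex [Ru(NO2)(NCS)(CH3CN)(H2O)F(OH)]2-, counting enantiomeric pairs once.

15

The six octahedral sites form three mutually perpendicular trans pairs.
Systematic enumeration (placing each ligand type in turn and discarding arrangements equivalent by rotation or reflection) gives 15 geometric isomers.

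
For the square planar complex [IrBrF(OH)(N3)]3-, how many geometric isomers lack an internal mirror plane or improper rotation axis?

A square has two trans pairs of vertices; adjacent vertices are cis.
There are 3 geometric isomers: (Br/N3 trans, F/OH trans); (Br/OH trans, F/N3 trans); (Br/F trans, N3/OH trans).
Each arrangement has an internal mirror plane or centre of symmetry, so none is chiral.

0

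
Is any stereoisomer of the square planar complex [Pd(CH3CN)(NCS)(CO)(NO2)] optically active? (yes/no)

A square has two trans pairs of vertices; adjacent vertices are cis.
The distinct arrangements are (3 in all): (CH3CN/NCS trans, CO/NO2 trans); (CH3CN/NO2 trans, CO/NCS trans); (CH3CN/CO trans, NCS/NO2 trans).
Each arrangement has an internal mirror plane or centre of symmetry, so none is chiral.

no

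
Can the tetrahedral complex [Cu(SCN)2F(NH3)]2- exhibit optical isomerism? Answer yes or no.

All four vertices of a tetrahedron are equivalent and mutually adjacent, so cis/trans isomerism cannot arise.
Only one geometric arrangement is possible.

no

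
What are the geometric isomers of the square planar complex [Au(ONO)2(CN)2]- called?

In a square planar complex each vertex has one trans partner and two cis neighbours.
Working through the distinct placements yields 2 geometric isomers: ONO cis; ONO trans.

cis and trans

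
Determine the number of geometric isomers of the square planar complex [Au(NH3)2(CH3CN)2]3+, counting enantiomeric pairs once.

2

A square has two trans pairs of vertices; adjacent vertices are cis.
Systematic placement gives 2 geometric isomers: NH3 cis; NH3 trans.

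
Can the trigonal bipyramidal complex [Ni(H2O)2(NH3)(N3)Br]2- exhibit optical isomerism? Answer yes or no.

A trigonal bipyramid has two axial and three equatorial sites, which are chemically inequivalent.
Systematic enumeration (placing each ligand type in turn and discarding arrangements equivalent by rotation or reflection) gives 7 geometric isomers.
Of these, 3 lack any improper symmetry element and so occur as enantiomeric pairs, giving 7 + 3 = 10 stereoisomers in total.

yes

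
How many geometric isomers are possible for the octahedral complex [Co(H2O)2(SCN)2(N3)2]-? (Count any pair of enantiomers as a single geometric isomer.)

5

There are 5 geometric isomers: H2O trans, SCN trans, N3 trans; H2O trans, SCN cis, N3 cis; H2O cis, SCN trans, N3 cis; H2O cis, SCN cis, N3 cis (chiral); H2O cis, SCN cis, N3 trans.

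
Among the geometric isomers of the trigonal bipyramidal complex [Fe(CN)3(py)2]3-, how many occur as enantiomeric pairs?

The distinct arrangements are (3 in all): py both equatorial; py one axial, one equatorial; py both axial.
Each arrangement has an internal mirror plane or centre of symmetry, so none is chiral.

0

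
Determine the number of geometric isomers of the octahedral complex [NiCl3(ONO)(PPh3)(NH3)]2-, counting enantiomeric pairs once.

4

Systematic placement gives 4 geometric isomers: Cl mer (3 arrangements); Cl fac (chiral).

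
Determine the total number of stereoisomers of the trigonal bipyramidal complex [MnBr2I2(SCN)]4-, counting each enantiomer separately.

6

In a trigonal bipyramid the two axial positions differ from the three equatorial ones.
Systematic enumeration (placing each ligand type in turn and discarding arrangements equivalent by rotation or reflection) gives 5 geometric isomers.
One of these lacks any improper symmetry element and so occurs as an enantiomeric pair, giving 5 + 1 = 6 stereoisomers in total.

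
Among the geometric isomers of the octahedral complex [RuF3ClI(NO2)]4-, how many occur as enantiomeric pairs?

1

The distinct arrangements are (4 in all): F mer (3 arrangements); F fac (chiral).
One of these lacks any improper symmetry element and so occurs as an enantiomeric pair, giving 4 + 1 = 5 stereoisomers in total.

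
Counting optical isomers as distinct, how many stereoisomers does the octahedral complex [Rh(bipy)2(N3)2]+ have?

Each bipy is bidentate and must span two cis positions.
The distinct arrangements are (2 in all): N3 trans; N3 cis (chiral).
One of these lacks any improper symmetry element and so occurs as an enantiomeric pair, giving 2 + 1 = 3 stereoisomers in total.

3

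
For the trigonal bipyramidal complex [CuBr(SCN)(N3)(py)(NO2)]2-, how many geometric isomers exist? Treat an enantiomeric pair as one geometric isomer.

In a trigonal bipyramid the two axial positions differ from the three equatorial ones.
Exhaustive case analysis gives 10 geometric isomers.

10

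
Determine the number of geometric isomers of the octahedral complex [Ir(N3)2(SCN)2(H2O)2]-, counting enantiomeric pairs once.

In an octahedral complex each vertex has one trans partner and four cis neighbours.
The distinct arrangements are (5 in all): N3 trans, SCN trans, H2O trans; N3 cis, SCN cis, H2O trans; N3 cis, SCN trans, H2O cis; N3 cis, SCN cis, H2O cis (chiral); N3 trans, SCN cis, H2O cis.

5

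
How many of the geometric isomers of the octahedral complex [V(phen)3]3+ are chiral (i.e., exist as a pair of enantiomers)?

1

Each phen is bidentate and must span two cis positions.
Only one geometric arrangement is possible; it has no improper symmetry element, so it exists as a pair of enantiomers (2 stereoisomers).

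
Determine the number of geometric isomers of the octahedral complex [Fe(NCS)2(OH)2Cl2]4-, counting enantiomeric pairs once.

The six octahedral sites form three mutually perpendicular trans pairs.
The distinct arrangements are (5 in all): NCS trans, OH trans, Cl trans; NCS cis, OH cis, Cl trans; NCS cis, OH trans, Cl cis; NCS cis, OH cis, Cl cis (chiral); NCS trans, OH cis, Cl cis.

5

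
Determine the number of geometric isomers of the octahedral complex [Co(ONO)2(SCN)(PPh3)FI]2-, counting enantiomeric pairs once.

Systematic enumeration (placing each ligand type in turn and discarding arrangements equivalent by rotation or reflection) gives 9 geometric isomers.

9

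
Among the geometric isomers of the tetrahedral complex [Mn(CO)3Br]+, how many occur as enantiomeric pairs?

In a tetrahedral complex all four positions are equivalent and every pair of ligands is adjacent — there is no cis/trans distinction.
Only one geometric arrangement is possible.

0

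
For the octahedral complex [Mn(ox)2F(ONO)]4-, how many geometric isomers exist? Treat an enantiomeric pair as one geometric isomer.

An octahedron has six vertices in three trans pairs; every non-trans pair is cis.
Each ox is bidentate and must span two cis positions.
The distinct arrangements are (2 in all): F and ONO mutually trans; F and ONO mutually cis (chiral).

2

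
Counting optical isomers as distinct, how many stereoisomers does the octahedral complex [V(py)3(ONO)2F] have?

3

An octahedron has six vertices in three trans pairs; every non-trans pair is cis.
Systematic placement gives 3 geometric isomers: py mer, ONO cis; py mer, ONO trans; py fac, ONO cis.
Each arrangement has an internal mirror plane or centre of symmetry, so none is chiral.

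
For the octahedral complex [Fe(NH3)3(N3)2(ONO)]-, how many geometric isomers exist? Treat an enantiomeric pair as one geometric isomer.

3

In an octahedral complex each vertex has one trans partner and four cis neighbours.
Working through the distinct placements yields 3 geometric isomers: NH3 mer, N3 trans; NH3 fac, N3 cis; NH3 mer, N3 cis.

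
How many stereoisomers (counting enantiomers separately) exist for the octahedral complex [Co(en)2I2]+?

The six octahedral sites form three mutually perpendicular trans pairs.
Each en is bidentate and must span two cis positions.
There are 2 geometric isomers: I trans; I cis (chiral).
One of these lacks any improper symmetry element and so occurs as an enantiomeric pair, giving 2 + 1 = 3 stereoisomers in total.

3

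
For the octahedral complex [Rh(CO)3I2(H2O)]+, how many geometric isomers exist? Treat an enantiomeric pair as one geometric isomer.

The distinct arrangements are (3 in all): CO mer, I trans; CO mer, I cis; CO fac, I cis.

3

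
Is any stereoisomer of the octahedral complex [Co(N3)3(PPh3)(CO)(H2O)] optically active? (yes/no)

In an octahedral complex each vertex has one trans partner and four cis neighbours.
Systematic placement gives 4 geometric isomers: N3 mer (3 arrangements); N3 fac (chiral).
One of these lacks any improper symmetry element and so occurs as an enantiomeric pair, giving 4 + 1 = 5 stereoisomers in total.

yes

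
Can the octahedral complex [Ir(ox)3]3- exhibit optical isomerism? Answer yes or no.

The six octahedral sites form three mutually perpendicular trans pairs.
Each ox is bidentate and must span two cis positions.
Only one geometric arrangement is possible; it has no improper symmetry element, so it exists as a pair of enantiomers (2 stereoisomers).

yes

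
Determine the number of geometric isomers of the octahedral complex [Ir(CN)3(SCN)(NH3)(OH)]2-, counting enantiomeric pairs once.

4

An octahedron has six vertices in three trans pairs; every non-trans pair is cis.
Systematic placement gives 4 geometric isomers: CN mer (3 arrangements); CN fac (chiral).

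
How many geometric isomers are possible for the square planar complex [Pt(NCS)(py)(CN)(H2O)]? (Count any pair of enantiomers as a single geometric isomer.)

In a square planar complex each vertex has one trans partner and two cis neighbours.
The distinct arrangements are (3 in all): (CN/NCS trans, H2O/py trans); (CN/py trans, H2O/NCS trans); (CN/H2O trans, NCS/py trans).

3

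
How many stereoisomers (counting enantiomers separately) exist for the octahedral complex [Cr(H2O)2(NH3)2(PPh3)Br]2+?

8

The distinct arrangements are (6 in all): H2O cis, NH3 cis (3 arrangements, 2 chiral); H2O cis, NH3 trans; H2O trans, NH3 cis; H2O trans, NH3 trans.
Of these, 2 lack any improper symmetry element and so occur as enantiomeric pairs, giving 6 + 2 = 8 stereoisomers in total.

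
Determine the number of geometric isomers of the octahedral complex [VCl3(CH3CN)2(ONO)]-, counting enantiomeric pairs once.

3

Systematic placement gives 3 geometric isomers: Cl mer, CH3CN trans; Cl fac, CH3CN cis; Cl mer, CH3CN cis.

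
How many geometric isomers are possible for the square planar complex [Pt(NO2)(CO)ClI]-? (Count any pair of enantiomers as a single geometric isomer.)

3

In a square planar complex each vertex has one trans partner and two cis neighbours.
Working through the distinct placements yields 3 geometric isomers: (CO/I trans, Cl/NO2 trans); (CO/NO2 trans, Cl/I trans); (CO/Cl trans, I/NO2 trans).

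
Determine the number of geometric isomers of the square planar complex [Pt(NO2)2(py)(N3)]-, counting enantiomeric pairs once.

A square has two trans pairs of vertices; adjacent vertices are cis.
There are 2 geometric isomers: NO2 cis; NO2 trans.

2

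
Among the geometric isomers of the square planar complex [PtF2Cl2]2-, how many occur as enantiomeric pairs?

A square has two trans pairs of vertices; adjacent vertices are cis.
The distinct arrangements are (2 in all): F cis; F trans.
Each arrangement has an internal mirror plane or centre of symmetry, so none is chiral.

0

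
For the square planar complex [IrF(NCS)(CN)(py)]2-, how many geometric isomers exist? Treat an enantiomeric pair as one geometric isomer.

3

In a square planar complex each vertex has one trans partner and two cis neighbours.
Working through the distinct placements yields 3 geometric isomers: (CN/NCS trans, F/py trans); (CN/py trans, F/NCS trans); (CN/F trans, NCS/py trans).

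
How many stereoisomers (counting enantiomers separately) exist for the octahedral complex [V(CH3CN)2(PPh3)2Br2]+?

In an octahedral complex each vertex has one trans partner and four cis neighbours.
Systematic placement gives 5 geometric isomers: CH3CN trans, PPh3 trans, Br trans; CH3CN cis, PPh3 cis, Br trans; CH3CN cis, PPh3 trans, Br cis; CH3CN cis, PPh3 cis, Br cis (chiral); CH3CN trans, PPh3 cis, Br cis.
One of these lacks any improper symmetry element and so occurs as an enantiomeric pair, giving 5 + 1 = 6 stereoisomers in total.

6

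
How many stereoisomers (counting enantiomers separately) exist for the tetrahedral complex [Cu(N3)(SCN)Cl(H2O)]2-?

2

In a tetrahedral complex all four positions are equivalent and every pair of ligands is adjacent — there is no cis/trans distinction.
Only one geometric arrangement is possible; it has no improper symmetry element, so it exists as a pair of enantiomers (2 stereoisomers).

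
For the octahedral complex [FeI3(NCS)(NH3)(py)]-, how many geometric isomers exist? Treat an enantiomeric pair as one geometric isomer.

Systematic placement gives 4 geometric isomers: I mer (3 arrangements); I fac (chiral).

4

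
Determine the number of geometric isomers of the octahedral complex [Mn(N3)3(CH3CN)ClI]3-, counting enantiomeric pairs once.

The six octahedral sites form three mutually perpendicular trans pairs.
Systematic placement gives 4 geometric isomers: N3 mer (3 arrangements); N3 fac (chiral).

4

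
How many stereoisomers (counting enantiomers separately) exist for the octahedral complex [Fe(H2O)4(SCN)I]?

The six octahedral sites form three mutually perpendicular trans pairs.
Systematic placement gives 2 geometric isomers: SCN and I mutually trans; SCN and I mutually cis.
Each arrangement has an internal mirror plane or centre of symmetry, so none is chiral.

2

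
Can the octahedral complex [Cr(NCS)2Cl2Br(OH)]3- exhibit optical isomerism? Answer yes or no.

An octahedron has six vertices in three trans pairs; every non-trans pair is cis.
There are 6 geometric isomers: NCS cis, Cl cis (3 arrangements, 2 chiral); NCS trans, Cl cis; NCS cis, Cl trans; NCS trans, Cl trans.
Of these, 2 lack any improper symmetry element and so occur as enantiomeric pairs, giving 6 + 2 = 8 stereoisomers in total.

yes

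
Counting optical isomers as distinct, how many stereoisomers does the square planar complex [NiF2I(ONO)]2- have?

2

In a square planar complex each vertex has one trans partner and two cis neighbours.
There are 2 geometric isomers: F cis; F trans.
Each arrangement has an internal mirror plane or centre of symmetry, so none is chiral.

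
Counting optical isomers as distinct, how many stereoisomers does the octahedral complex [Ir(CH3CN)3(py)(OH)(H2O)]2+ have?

The six octahedral sites form three mutually perpendicular trans pairs.
There are 4 geometric isomers: CH3CN mer (3 arrangements); CH3CN fac (chiral).
One of these lacks any improper symmetry element and so occurs as an enantiomeric pair, giving 4 + 1 = 5 stereoisomers in total.

5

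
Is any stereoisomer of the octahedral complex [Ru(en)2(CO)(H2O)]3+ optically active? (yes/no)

yes

The six octahedral sites form three mutually perpendicular trans pairs.
Each en is bidentate and must span two cis positions.
The distinct arrangements are (2 in all): CO and H2O mutually trans; CO and H2O mutually cis (chiral).
One of these lacks any improper symmetry element and so occurs as an enantiomeric pair, giving 2 + 1 = 3 stereoisomers in total.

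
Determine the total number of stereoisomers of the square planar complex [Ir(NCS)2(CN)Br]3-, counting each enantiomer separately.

2

A square has two trans pairs of vertices; adjacent vertices are cis.
There are 2 geometric isomers: NCS cis; NCS trans.
Each arrangement has an internal mirror plane or centre of symmetry, so none is chiral.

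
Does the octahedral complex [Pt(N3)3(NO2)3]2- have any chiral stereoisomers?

no

An octahedron has six vertices in three trans pairs; every non-trans pair is cis.
Working through the distinct placements yields 2 geometric isomers: N3 mer; N3 fac.
Each arrangement has an internal mirror plane or centre of symmetry, so none is chiral.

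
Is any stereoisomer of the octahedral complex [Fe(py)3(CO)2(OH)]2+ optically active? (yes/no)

no

Systematic placement gives 3 geometric isomers: py mer, CO trans; py mer, CO cis; py fac, CO cis.
Each arrangement has an internal mirror plane or centre of symmetry, so none is chiral.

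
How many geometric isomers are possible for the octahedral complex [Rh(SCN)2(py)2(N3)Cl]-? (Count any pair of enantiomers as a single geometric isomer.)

6

The six octahedral sites form three mutually perpendicular trans pairs.
Working through the distinct placements yields 6 geometric isomers: SCN trans, py trans; SCN cis, py cis (3 arrangements, 2 chiral); SCN cis, py trans; SCN trans, py cis.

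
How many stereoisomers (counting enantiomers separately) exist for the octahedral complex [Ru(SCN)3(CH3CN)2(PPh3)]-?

3

An octahedron has six vertices in three trans pairs; every non-trans pair is cis.
There are 3 geometric isomers: SCN mer, CH3CN trans; SCN mer, CH3CN cis; SCN fac, CH3CN cis.
Each arrangement has an internal mirror plane or centre of symmetry, so none is chiral.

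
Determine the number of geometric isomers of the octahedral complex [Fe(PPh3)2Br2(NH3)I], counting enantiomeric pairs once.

An octahedron has six vertices in three trans pairs; every non-trans pair is cis.
There are 6 geometric isomers: PPh3 trans, Br trans; PPh3 cis, Br trans; PPh3 trans, Br cis; PPh3 cis, Br cis (3 arrangements, 2 chiral).

6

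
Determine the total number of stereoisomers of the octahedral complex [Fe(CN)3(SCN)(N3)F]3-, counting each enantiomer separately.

The six octahedral sites form three mutually perpendicular trans pairs.
Working through the distinct placements yields 4 geometric isomers: CN mer (3 arrangements); CN fac (chiral).
One of these lacks any improper symmetry element and so occurs as an enantiomeric pair, giving 4 + 1 = 5 stereoisomers in total.

5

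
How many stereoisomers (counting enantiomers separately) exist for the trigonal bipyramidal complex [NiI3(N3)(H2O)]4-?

In a trigonal bipyramid the two axial positions differ from the three equatorial ones.
The distinct arrangements are (4 in all): N3 equatorial, H2O axial; N3 axial, H2O axial; N3 equatorial, H2O equatorial; N3 axial, H2O equatorial.
Each arrangement has an internal mirror plane or centre of symmetry, so none is chiral.

4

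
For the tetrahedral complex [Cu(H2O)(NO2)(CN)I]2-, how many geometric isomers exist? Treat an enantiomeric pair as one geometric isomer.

1

In a tetrahedral complex all four positions are equivalent and every pair of ligands is adjacent — there is no cis/trans distinction.
Only one geometric arrangement is possible; it has no improper symmetry element, so it exists as a pair of enantiomers (2 stereoisomers).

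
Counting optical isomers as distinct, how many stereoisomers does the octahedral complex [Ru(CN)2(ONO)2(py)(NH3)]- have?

8

An octahedron has six vertices in three trans pairs; every non-trans pair is cis.
Systematic placement gives 6 geometric isomers: CN trans, ONO cis; CN trans, ONO trans; CN cis, ONO cis (3 arrangements, 2 chiral); CN cis, ONO trans.
Of these, 2 lack any improper symmetry element and so occur as enantiomeric pairs, giving 6 + 2 = 8 stereoisomers in total.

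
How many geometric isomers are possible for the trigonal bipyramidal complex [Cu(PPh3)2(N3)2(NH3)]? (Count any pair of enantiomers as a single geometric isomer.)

In a trigonal bipyramid the two axial positions differ from the three equatorial ones.
Systematic enumeration (placing each ligand type in turn and discarding arrangements equivalent by rotation or reflection) gives 5 geometric isomers.

5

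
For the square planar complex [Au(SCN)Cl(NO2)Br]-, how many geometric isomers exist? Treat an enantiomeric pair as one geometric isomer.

A square has two trans pairs of vertices; adjacent vertices are cis.
The distinct arrangements are (3 in all): (Br/NO2 trans, Cl/SCN trans); (Br/SCN trans, Cl/NO2 trans); (Br/Cl trans, NO2/SCN trans).

3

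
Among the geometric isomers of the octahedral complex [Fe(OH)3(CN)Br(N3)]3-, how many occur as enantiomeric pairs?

1

The distinct arrangements are (4 in all): OH mer (3 arrangements); OH fac (chiral).
One of these lacks any improper symmetry element and so occurs as an enantiomeric pair, giving 4 + 1 = 5 stereoisomers in total.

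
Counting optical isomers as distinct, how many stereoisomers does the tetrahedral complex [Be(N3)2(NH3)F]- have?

1

All four vertices of a tetrahedron are equivalent and mutually adjacent, so cis/trans isomerism cannot arise.
Only one geometric arrangement is possible.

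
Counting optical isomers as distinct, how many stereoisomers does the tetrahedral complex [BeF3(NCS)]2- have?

1

All four vertices of a tetrahedron are equivalent and mutually adjacent, so cis/trans isomerism cannot arise.
Only one geometric arrangement is possible.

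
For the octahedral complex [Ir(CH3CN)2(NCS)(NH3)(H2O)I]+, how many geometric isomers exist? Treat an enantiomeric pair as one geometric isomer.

An octahedron has six vertices in three trans pairs; every non-trans pair is cis.
Placing the ligands in turn and identifying arrangements related by rotation or reflection leaves 9 distinct geometric isomers.

9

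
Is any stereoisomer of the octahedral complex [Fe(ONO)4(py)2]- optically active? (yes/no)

In an octahedral complex each vertex has one trans partner and four cis neighbours.
The distinct arrangements are (2 in all): py trans; py cis.
Each arrangement has an internal mirror plane or centre of symmetry, so none is chiral.

no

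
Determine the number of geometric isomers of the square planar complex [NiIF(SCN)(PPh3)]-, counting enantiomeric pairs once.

A square has two trans pairs of vertices; adjacent vertices are cis.
The distinct arrangements are (3 in all): (F/PPh3 trans, I/SCN trans); (F/SCN trans, I/PPh3 trans); (F/I trans, PPh3/SCN trans).

3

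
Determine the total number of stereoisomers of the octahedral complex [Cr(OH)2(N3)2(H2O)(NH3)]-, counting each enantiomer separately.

Working through the distinct placements yields 6 geometric isomers: OH trans, N3 cis; OH cis, N3 cis (3 arrangements, 2 chiral); OH trans, N3 trans; OH cis, N3 trans.
Of these, 2 lack any improper symmetry element and so occur as enantiomeric pairs, giving 6 + 2 = 8 stereoisomers in total.

8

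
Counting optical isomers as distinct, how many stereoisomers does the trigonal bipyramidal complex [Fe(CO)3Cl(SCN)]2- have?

4

A trigonal bipyramid has two axial and three equatorial sites, which are chemically inequivalent.
Systematic placement gives 4 geometric isomers: Cl equatorial, SCN equatorial; Cl axial, SCN equatorial; Cl equatorial, SCN axial; Cl axial, SCN axial.
Each arrangement has an internal mirror plane or centre of symmetry, so none is chiral.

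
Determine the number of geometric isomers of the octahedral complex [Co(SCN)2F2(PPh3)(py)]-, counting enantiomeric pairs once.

The six octahedral sites form three mutually perpendicular trans pairs.
The distinct arrangements are (6 in all): SCN cis, F trans; SCN trans, F trans; SCN cis, F cis (3 arrangements, 2 chiral); SCN trans, F cis.

6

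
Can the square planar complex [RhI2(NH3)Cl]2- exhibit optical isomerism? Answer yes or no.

no

The distinct arrangements are (2 in all): I cis; I trans.
Each arrangement has an internal mirror plane or centre of symmetry, so none is chiral.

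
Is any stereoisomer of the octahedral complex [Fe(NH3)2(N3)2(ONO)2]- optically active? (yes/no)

yes

In an octahedral complex each vertex has one trans partner and four cis neighbours.
Systematic placement gives 5 geometric isomers: NH3 trans, N3 trans, ONO trans; NH3 cis, N3 trans, ONO cis; NH3 cis, N3 cis, ONO trans; NH3 cis, N3 cis, ONO cis (chiral); NH3 trans, N3 cis, ONO cis.
One of these lacks any improper symmetry element and so occurs as an enantiomeric pair, giving 5 + 1 = 6 stereoisomers in total.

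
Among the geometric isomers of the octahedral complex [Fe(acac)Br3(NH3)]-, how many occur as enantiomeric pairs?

The six octahedral sites form three mutually perpendicular trans pairs.
Each acac is bidentate and must span two cis positions.
There are 2 geometric isomers: Br mer; Br fac.
Each arrangement has an internal mirror plane or centre of symmetry, so none is chiral.

0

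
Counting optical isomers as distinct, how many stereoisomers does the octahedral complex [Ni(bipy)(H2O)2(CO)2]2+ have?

4

An octahedron has six vertices in three trans pairs; every non-trans pair is cis.
Each bipy is bidentate and must span two cis positions.
Working through the distinct placements yields 3 geometric isomers: H2O cis, CO trans; H2O cis, CO cis (chiral); H2O trans, CO cis.
One of these lacks any improper symmetry element and so occurs as an enantiomeric pair, giving 3 + 1 = 4 stereoisomers in total.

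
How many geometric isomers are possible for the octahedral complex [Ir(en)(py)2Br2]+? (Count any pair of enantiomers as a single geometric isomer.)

3

In an octahedral complex each vertex has one trans partner and four cis neighbours.
Each en is bidentate and must span two cis positions.
The distinct arrangements are (3 in all): py cis, Br trans; py trans, Br cis; py cis, Br cis (chiral).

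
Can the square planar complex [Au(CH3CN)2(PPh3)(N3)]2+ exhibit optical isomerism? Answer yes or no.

no

A square has two trans pairs of vertices; adjacent vertices are cis.
There are 2 geometric isomers: CH3CN cis; CH3CN trans.
Each arrangement has an internal mirror plane or centre of symmetry, so none is chiral.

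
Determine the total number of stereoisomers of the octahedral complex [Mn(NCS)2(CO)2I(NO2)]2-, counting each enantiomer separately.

In an octahedral complex each vertex has one trans partner and four cis neighbours.
There are 6 geometric isomers: NCS cis, CO trans; NCS trans, CO trans; NCS cis, CO cis (3 arrangements, 2 chiral); NCS trans, CO cis.
Of these, 2 lack any improper symmetry element and so occur as enantiomeric pairs, giving 6 + 2 = 8 stereoisomers in total.

8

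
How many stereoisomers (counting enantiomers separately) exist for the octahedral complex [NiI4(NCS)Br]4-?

The six octahedral sites form three mutually perpendicular trans pairs.
Working through the distinct placements yields 2 geometric isomers: NCS and Br mutually cis; NCS and Br mutually trans.
Each arrangement has an internal mirror plane or centre of symmetry, so none is chiral.

2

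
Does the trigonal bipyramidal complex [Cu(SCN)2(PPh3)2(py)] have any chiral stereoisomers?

Exhaustive case analysis gives 5 geometric isomers.
One of these lacks any improper symmetry element and so occurs as an enantiomeric pair, giving 5 + 1 = 6 stereoisomers in total.

yes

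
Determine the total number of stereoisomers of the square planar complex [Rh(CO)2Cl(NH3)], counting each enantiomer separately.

2

A square has two trans pairs of vertices; adjacent vertices are cis.
Working through the distinct placements yields 2 geometric isomers: CO cis; CO trans.
Each arrangement has an internal mirror plane or centre of symmetry, so none is chiral.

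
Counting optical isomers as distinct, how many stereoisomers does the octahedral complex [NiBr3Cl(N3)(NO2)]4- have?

The six octahedral sites form three mutually perpendicular trans pairs.
There are 4 geometric isomers: Br mer (3 arrangements); Br fac (chiral).
One of these lacks any improper symmetry element and so occurs as an enantiomeric pair, giving 4 + 1 = 5 stereoisomers in total.

5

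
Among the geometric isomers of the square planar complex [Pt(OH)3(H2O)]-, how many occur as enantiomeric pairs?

0

A square has two trans pairs of vertices; adjacent vertices are cis.
Only one geometric arrangement is possible.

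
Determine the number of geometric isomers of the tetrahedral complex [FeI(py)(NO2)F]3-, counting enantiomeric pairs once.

All four vertices of a tetrahedron are equivalent and mutually adjacent, so cis/trans isomerism cannot arise.
Only one geometric arrangement is possible; it has no improper symmetry element, so it exists as a pair of enantiomers (2 stereoisomers).

1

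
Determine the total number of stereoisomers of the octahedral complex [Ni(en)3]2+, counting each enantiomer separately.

An octahedron has six vertices in three trans pairs; every non-trans pair is cis.
Each en is bidentate and must span two cis positions.
Only one geometric arrangement is possible; it has no improper symmetry element, so it exists as a pair of enantiomers (2 stereoisomers).

2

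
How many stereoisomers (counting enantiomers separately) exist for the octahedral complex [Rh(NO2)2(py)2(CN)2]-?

6

In an octahedral complex each vertex has one trans partner and four cis neighbours.
Working through the distinct placements yields 5 geometric isomers: NO2 trans, py trans, CN trans; NO2 cis, py cis, CN trans; NO2 cis, py trans, CN cis; NO2 cis, py cis, CN cis (chiral); NO2 trans, py cis, CN cis.
One of these lacks any improper symmetry element and so occurs as an enantiomeric pair, giving 5 + 1 = 6 stereoisomers in total.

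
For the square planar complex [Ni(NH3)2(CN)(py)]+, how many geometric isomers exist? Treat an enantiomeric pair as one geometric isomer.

2

A square has two trans pairs of vertices; adjacent vertices are cis.
There are 2 geometric isomers: NH3 cis; NH3 trans.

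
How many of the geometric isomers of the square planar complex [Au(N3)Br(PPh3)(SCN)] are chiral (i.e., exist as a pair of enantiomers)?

In a square planar complex each vertex has one trans partner and two cis neighbours.
The distinct arrangements are (3 in all): (Br/PPh3 trans, N3/SCN trans); (Br/SCN trans, N3/PPh3 trans); (Br/N3 trans, PPh3/SCN trans).
Each arrangement has an internal mirror plane or centre of symmetry, so none is chiral.

0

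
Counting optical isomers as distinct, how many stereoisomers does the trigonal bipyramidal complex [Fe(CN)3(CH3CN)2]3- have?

3

In a trigonal bipyramid the two axial positions differ from the three equatorial ones.
Systematic placement gives 3 geometric isomers: CH3CN both axial; CH3CN one axial, one equatorial; CH3CN both equatorial.
Each arrangement has an internal mirror plane or centre of symmetry, so none is chiral.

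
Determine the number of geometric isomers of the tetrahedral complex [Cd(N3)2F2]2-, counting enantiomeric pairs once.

1

Only one geometric arrangement is possible.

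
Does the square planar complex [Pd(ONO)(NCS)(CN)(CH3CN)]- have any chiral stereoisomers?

no

Working through the distinct placements yields 3 geometric isomers: (CH3CN/NCS trans, CN/ONO trans); (CH3CN/ONO trans, CN/NCS trans); (CH3CN/CN trans, NCS/ONO trans).
Each arrangement has an internal mirror plane or centre of symmetry, so none is chiral.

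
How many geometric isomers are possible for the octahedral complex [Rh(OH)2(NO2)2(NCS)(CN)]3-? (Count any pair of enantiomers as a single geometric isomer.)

6

An octahedron has six vertices in three trans pairs; every non-trans pair is cis.
Working through the distinct placements yields 6 geometric isomers: OH trans, NO2 trans; OH cis, NO2 cis (3 arrangements, 2 chiral); OH trans, NO2 cis; OH cis, NO2 trans.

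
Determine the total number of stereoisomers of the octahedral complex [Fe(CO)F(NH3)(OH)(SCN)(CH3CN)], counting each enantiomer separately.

30

Placing the ligands in turn and identifying arrangements related by rotation or reflection leaves 15 distinct geometric isomers.
Of these, 15 lack any improper symmetry element and so occur as enantiomeric pairs, giving 15 + 15 = 30 stereoisomers in total.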